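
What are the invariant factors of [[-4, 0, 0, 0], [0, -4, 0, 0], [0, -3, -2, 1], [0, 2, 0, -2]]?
The Jordan structure of A has elementary divisors (x + 4), (x + 4), (x + 2)^2. Arranging the block sizes at each eigenvalue in decreasing order and taking row products gives the invariant factors.

Invariant factors (smallest first, each dividing the next): x + 4, (x + 2)^2(x + 4).

Check: the last factor (x + 2)^2(x + 4) is the minimal polynomial, and the product (x + 2)^2(x + 4)^2 is the characteristic polynomial.

x + 4, (x + 2)^2(x + 4)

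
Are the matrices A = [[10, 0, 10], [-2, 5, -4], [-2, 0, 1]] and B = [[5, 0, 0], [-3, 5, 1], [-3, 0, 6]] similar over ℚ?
Yes.

Two matrices over a field are similar if and only if they have the same invariant factors.

Both A and B have characteristic polynomial (x - 6)(x - 5)^2 and minimal polynomial (x - 6)(x - 5). Computing further, both have invariant factors x - 5, (x - 6)(x - 5). Hence A and B are similar.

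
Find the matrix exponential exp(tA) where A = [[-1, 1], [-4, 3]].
A has Jordan form J = [[1, 1], [0, 1]] with A = PJP^{-1}, so e^{tA} = P e^{tJ} P^{-1}.

For a Jordan block J_k(λ), e^{tJ_k(λ)} = e^{λt} · (I + tN + t^2 N^2/2! + ... + t^{k-1} N^{k-1}/(k-1)!) where N is the nilpotent superdiagonal part.

Assembling the blocks and conjugating back gives the entries of e^{tA} as shown above.

e^{tA} = [[(1 - 2*t)*e^{t}, t*e^{t}], [-4*t*e^{t}, (2*t + 1)*e^{t}]]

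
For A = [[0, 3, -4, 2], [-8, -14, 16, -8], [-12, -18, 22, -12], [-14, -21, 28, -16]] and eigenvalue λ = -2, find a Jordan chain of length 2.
v_1 = [[0, 1, 1, 1]]^T, v_2 = [[1, -4, -6, -7]]^T

We seek v_1 ∈ ker((A + 2I)^2) \ ker(A + 2I), then set v_{i+1} = (A + 2I) v_i.

One such chain is v_1 = [[0, 1, 1, 1]]^T, v_2 = [[1, -4, -6, -7]]^T. Check: (A + 2I) v_2 = [[0, 0, 0, 0]]^T = 0.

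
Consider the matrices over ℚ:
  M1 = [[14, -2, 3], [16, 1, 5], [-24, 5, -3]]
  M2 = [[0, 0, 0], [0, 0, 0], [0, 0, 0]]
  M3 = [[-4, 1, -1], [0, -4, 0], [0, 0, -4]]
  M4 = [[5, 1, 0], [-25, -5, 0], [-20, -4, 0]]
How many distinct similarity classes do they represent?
Characteristic polynomials: χ_{M1} = (x - 4)^3, χ_{M2} = x^3, χ_{M3} = (x + 4)^3, χ_{M4} = x^3.

{M1}: invariant factors (x - 4)^3.

{M2}: invariant factors x, x, x.

{M3}: invariant factors x + 4, (x + 4)^2.

{M4}: invariant factors x, x^2.

Matrices are similar if and only if their invariant-factor lists agree; the partition into similarity classes is {M1}, {M2}, {M3}, {M4}.

4 classes: {M1}, {M2}, {M3}, {M4}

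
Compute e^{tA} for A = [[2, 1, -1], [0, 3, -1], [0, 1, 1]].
A has Jordan form J = [[2, 1, 0], [0, 2, 0], [0, 0, 2]] with A = PJP^{-1}, so e^{tA} = P e^{tJ} P^{-1}.

For a Jordan block J_k(λ), e^{tJ_k(λ)} = e^{λt} · (I + tN + t^2 N^2/2! + ... + t^{k-1} N^{k-1}/(k-1)!) where N is the nilpotent superdiagonal part.

Assembling the blocks and conjugating back gives the entries of e^{tA} as shown above.

e^{tA} = [[e^{2*t}, t*e^{2*t}, -t*e^{2*t}], [0, (t + 1)*e^{2*t}, -t*e^{2*t}], [0, t*e^{2*t}, (1 - t)*e^{2*t}]]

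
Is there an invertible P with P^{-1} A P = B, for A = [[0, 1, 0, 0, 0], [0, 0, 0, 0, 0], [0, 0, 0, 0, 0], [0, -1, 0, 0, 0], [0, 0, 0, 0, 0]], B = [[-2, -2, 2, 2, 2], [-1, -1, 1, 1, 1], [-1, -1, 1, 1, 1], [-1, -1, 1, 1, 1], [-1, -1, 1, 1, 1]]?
Two matrices over a field are similar if and only if they have the same invariant factors.

Both A and B have characteristic polynomial x^5 and minimal polynomial x^2. Computing further, both have invariant factors x, x, x, x^2. Hence A and B are similar.

Yes.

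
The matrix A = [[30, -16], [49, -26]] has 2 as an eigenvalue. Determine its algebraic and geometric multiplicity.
algebraic multiplicity 2, geometric multiplicity 1

The characteristic polynomial is (x - 2)^2, so the factor x - 2 appears with exponent 2: the algebraic multiplicity is 2.

rank(A - 2I) = 1, so the eigenspace has dimension 2 - 1 = 1: the geometric multiplicity is 1.

Since 1 < 2, A is not diagonalizable.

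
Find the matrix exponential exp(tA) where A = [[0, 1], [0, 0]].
A has Jordan form J = [[0, 1], [0, 0]] with A = PJP^{-1}, so e^{tA} = P e^{tJ} P^{-1}.

For a Jordan block J_k(λ), e^{tJ_k(λ)} = e^{λt} · (I + tN + t^2 N^2/2! + ... + t^{k-1} N^{k-1}/(k-1)!) where N is the nilpotent superdiagonal part.

Assembling the blocks and conjugating back gives the entries of e^{tA} as shown above.

e^{tA} = [[1, t], [0, 1]]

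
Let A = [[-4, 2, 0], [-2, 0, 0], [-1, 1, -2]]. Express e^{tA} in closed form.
A has Jordan form J = [[-2, 1, 0], [0, -2, 0], [0, 0, -2]] with A = PJP^{-1}, so e^{tA} = P e^{tJ} P^{-1}.

For a Jordan block J_k(λ), e^{tJ_k(λ)} = e^{λt} · (I + tN + t^2 N^2/2! + ... + t^{k-1} N^{k-1}/(k-1)!) where N is the nilpotent superdiagonal part.

Assembling the blocks and conjugating back gives the entries of e^{tA} as shown above.

e^{tA} = [[(1 - 2*t)*e^{-2*t}, 2*t*e^{-2*t}, 0], [-2*t*e^{-2*t}, (2*t + 1)*e^{-2*t}, 0], [-t*e^{-2*t}, t*e^{-2*t}, e^{-2*t}]]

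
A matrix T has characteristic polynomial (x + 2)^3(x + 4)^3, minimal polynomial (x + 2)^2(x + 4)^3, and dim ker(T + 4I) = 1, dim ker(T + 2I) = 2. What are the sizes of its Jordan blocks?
λ = -4: algebraic multiplicity 3 (exponent in χ_T), largest block size 3 (exponent in m_T), 1 block (geometric multiplicity). This forces block sizes [3].
λ = -2: algebraic multiplicity 3 (exponent in χ_T), largest block size 2 (exponent in m_T), 2 blocks (geometric multiplicity). These force block sizes [2, 1].

Jordan blocks: (-4, 3), (-2, 2), (-2, 1)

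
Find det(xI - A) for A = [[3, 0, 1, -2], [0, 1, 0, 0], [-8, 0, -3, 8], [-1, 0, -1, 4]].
xI - A = [[x - 3, 0, -1, 2], [0, x - 1, 0, 0], [8, 0, x + 3, -8], [1, 0, 1, x - 4]].

Expanding det(xI - A) along the first row:
det(xI - A) = + (x - 3)·det([[x - 1, 0, 0], [0, x + 3, -8], [0, 1, x - 4]]) - (0)·det([[0, 0, 0], [8, x + 3, -8], [1, 1, x - 4]]) + (-1)·det([[0, x - 1, 0], [8, 0, -8], [1, 0, x - 4]]) - (2)·det([[0, x - 1, 0], [8, 0, x + 3], [1, 0, 1]]).

Evaluating gives χ_A(x) = x^4 - 5x^3 + 9x^2 - 7x + 2 = (x - 2)(x - 1)^3.

χ_A(x) = (x - 2)(x - 1)^3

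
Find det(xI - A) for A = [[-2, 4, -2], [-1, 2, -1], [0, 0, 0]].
xI - A = [[x + 2, -4, 2], [1, x - 2, 1], [0, 0, x]].

Expanding det(xI - A) along the first row:
det(xI - A) = + (x + 2)·det([[x - 2, 1], [0, x]]) - (-4)·det([[1, 1], [0, x]]) + (2)·det([[1, x - 2], [0, 0]]).

Evaluating gives χ_A(x) = x^3.

χ_A(x) = x^3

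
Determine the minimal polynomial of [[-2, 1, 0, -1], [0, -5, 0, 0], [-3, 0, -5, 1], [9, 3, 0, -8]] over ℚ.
The characteristic polynomial factors as (x + 5)^4. The minimal polynomial is ∏(x - λ)^{k_λ} where k_λ is the size of the largest Jordan block at λ.

For λ = -5: rank(A + 5I) = 2, and the largest Jordan block has size 2 (the smallest k with rank((A + 5I)^k) = rank((A + 5I)^(k+1))).

So m_A(x) = (x + 5)^2.

m_A(x) = (x + 5)^2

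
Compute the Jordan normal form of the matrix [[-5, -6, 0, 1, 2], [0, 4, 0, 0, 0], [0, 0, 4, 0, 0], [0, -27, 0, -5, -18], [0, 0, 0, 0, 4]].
J = [[-5, 1, 0, 0, 0], [0, -5, 0, 0, 0], [0, 0, 4, 0, 0], [0, 0, 0, 4, 0], [0, 0, 0, 0, 4]]

The characteristic polynomial is det(xI - A) = (x - 4)^3(x + 5)^2, so the eigenvalues are -5 (algebraic multiplicity 2), 4 (algebraic multiplicity 3).

For λ = -5: rank(A + 5I) = 4, rank((A + 5I)^2) = 3. The eigenspace has dimension 5 - 4 = 1, so there is 1 Jordan block; the rank sequence gives block sizes [2].

For λ = 4: rank(A - 4I) = 2. The eigenspace has dimension 5 - 2 = 3, so there are 3 Jordan blocks; the rank sequence gives block sizes [1, 1, 1].

Assembling the blocks gives the Jordan form J above.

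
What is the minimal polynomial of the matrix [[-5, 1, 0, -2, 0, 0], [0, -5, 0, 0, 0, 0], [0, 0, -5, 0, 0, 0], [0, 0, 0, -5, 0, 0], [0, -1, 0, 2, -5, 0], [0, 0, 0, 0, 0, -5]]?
The characteristic polynomial factors as (x + 5)^6. The minimal polynomial is ∏(x - λ)^{k_λ} where k_λ is the size of the largest Jordan block at λ.

For λ = -5: rank(A + 5I) = 1, and the largest Jordan block has size 2 (the smallest k with rank((A + 5I)^k) = rank((A + 5I)^(k+1))).

So m_A(x) = (x + 5)^2.

m_A(x) = (x + 5)^2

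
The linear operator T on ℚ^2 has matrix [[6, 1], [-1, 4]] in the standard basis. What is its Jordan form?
The characteristic polynomial is det(xI - A) = (x - 5)^2, so the eigenvalues are 5 (algebraic multiplicity 2).

For λ = 5: rank(A - 5I) = 1, rank((A - 5I)^2) = 0. The eigenspace has dimension 2 - 1 = 1, so there is 1 Jordan block; the rank sequence gives block sizes [2].

Assembling the blocks gives the Jordan form J above.

J = [[5, 1], [0, 5]]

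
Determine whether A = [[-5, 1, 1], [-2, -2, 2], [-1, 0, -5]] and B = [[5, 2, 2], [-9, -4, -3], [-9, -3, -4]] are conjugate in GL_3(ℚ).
No.

trace(A) = -12 but trace(B) = -3. The trace is a similarity invariant, so A and B are not similar.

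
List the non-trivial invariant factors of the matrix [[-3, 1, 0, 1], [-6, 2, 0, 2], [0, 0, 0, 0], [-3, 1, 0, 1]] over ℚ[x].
x, x, x^2

The Jordan structure of A has elementary divisors x^2, x, x. Arranging the block sizes at each eigenvalue in decreasing order and taking row products gives the invariant factors.

Invariant factors (smallest first, each dividing the next): x, x, x^2.

Check: the last factor x^2 is the minimal polynomial, and the product x^4 is the characteristic polynomial.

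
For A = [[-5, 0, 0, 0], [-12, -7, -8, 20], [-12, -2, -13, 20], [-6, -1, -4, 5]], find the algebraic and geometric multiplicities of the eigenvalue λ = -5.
algebraic multiplicity 4, geometric multiplicity 3

The characteristic polynomial is (x + 5)^4, so the factor x + 5 appears with exponent 4: the algebraic multiplicity is 4.

rank(A + 5I) = 1, so the eigenspace has dimension 4 - 1 = 3: the geometric multiplicity is 3.

Since 3 < 4, A is not diagonalizable.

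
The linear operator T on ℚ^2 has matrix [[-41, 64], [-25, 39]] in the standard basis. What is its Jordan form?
J = [[-1, 1], [0, -1]]

The characteristic polynomial is det(xI - A) = (x + 1)^2, so the eigenvalues are -1 (algebraic multiplicity 2).

For λ = -1: rank(A + I) = 1, rank((A + I)^2) = 0. The eigenspace has dimension 2 - 1 = 1, so there is 1 Jordan block; the rank sequence gives block sizes [2].

Assembling the blocks gives the Jordan form J above.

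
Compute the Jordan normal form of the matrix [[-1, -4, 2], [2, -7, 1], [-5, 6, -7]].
The characteristic polynomial is det(xI - A) = (x + 5)^3, so the eigenvalues are -5 (algebraic multiplicity 3).

For λ = -5: rank(A + 5I) = 2, rank((A + 5I)^2) = 1, rank((A + 5I)^3) = 0. The eigenspace has dimension 3 - 2 = 1, so there is 1 Jordan block; the rank sequence gives block sizes [3].

Assembling the blocks gives the Jordan form J above.

J = [[-5, 1, 0], [0, -5, 1], [0, 0, -5]]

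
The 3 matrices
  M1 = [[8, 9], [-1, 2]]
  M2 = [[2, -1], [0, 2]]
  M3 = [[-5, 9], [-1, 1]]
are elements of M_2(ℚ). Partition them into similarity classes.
3 classes: {M1}, {M2}, {M3}

Characteristic polynomials: χ_{M1} = (x - 5)^2, χ_{M2} = (x - 2)^2, χ_{M3} = (x + 2)^2.

{M1}: invariant factors (x - 5)^2.

{M2}: invariant factors (x - 2)^2.

{M3}: invariant factors (x + 2)^2.

Matrices are similar if and only if their invariant-factor lists agree; the partition into similarity classes is {M1}, {M2}, {M3}.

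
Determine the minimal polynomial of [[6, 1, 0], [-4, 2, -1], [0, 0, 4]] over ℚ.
m_A(x) = (x - 4)^3

The characteristic polynomial factors as (x - 4)^3. The minimal polynomial is ∏(x - λ)^{k_λ} where k_λ is the size of the largest Jordan block at λ.

For λ = 4: rank(A - 4I) = 2, and the largest Jordan block has size 3 (the smallest k with rank((A - 4I)^k) = rank((A - 4I)^(k+1))).

So m_A(x) = (x - 4)^3.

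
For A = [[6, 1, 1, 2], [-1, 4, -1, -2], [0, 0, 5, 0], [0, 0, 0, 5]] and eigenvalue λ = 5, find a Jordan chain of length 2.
v_1 = [[0, 1, 0, 0]]^T, v_2 = [[1, -1, 0, 0]]^T

We seek v_1 ∈ ker((A - 5I)^2) \ ker(A - 5I), then set v_{i+1} = (A - 5I) v_i.

One such chain is v_1 = [[0, 1, 0, 0]]^T, v_2 = [[1, -1, 0, 0]]^T. Check: (A - 5I) v_2 = [[0, 0, 0, 0]]^T = 0.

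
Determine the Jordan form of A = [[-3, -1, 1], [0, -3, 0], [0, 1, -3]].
J = [[-3, 1, 0], [0, -3, 1], [0, 0, -3]]

The characteristic polynomial is det(xI - A) = (x + 3)^3, so the eigenvalues are -3 (algebraic multiplicity 3).

For λ = -3: rank(A + 3I) = 2, rank((A + 3I)^2) = 1, rank((A + 3I)^3) = 0. The eigenspace has dimension 3 - 2 = 1, so there is 1 Jordan block; the rank sequence gives block sizes [3].

Assembling the blocks gives the Jordan form J above.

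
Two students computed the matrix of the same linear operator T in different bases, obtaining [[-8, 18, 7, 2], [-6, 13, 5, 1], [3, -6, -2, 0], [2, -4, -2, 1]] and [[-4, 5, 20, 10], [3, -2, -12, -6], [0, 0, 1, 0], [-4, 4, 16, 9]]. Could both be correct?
No.

Both have characteristic polynomial (x - 1)^4, but the minimal polynomial of A is (x - 1)^3 while the minimal polynomial of B is (x - 1)^2. The minimal polynomial is a similarity invariant, so A and B are not similar.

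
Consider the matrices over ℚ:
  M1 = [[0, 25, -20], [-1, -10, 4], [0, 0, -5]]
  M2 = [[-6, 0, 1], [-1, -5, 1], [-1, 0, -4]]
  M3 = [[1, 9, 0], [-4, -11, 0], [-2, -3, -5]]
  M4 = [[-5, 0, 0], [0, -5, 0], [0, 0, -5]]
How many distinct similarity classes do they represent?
Characteristic polynomials: χ_{M1} = (x + 5)^3, χ_{M2} = (x + 5)^3, χ_{M3} = (x + 5)^3, χ_{M4} = (x + 5)^3.

{M1, M2, M3}: invariant factors x + 5, (x + 5)^2.

{M4}: invariant factors x + 5, x + 5, x + 5.

Matrices are similar if and only if their invariant-factor lists agree; the partition into similarity classes is {M1, M2, M3}, {M4}.

2 classes: {M1, M2, M3}, {M4}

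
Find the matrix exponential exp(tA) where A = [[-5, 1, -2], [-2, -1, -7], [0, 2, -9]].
e^{tA} = [[(1 - t^2)*e^{-5*t}, t*e^{-5*t}, t*(t - 4)*e^{-5*t}/2], [2*t*(-2*t - 1)*e^{-5*t}, (4*t + 1)*e^{-5*t}, t*(2*t - 7)*e^{-5*t}], [-2*t^2*e^{-5*t}, 2*t*e^{-5*t}, (t^2 - 4*t + 1)*e^{-5*t}]]

A has Jordan form J = [[-5, 1, 0], [0, -5, 1], [0, 0, -5]] with A = PJP^{-1}, so e^{tA} = P e^{tJ} P^{-1}.

For a Jordan block J_k(λ), e^{tJ_k(λ)} = e^{λt} · (I + tN + t^2 N^2/2! + ... + t^{k-1} N^{k-1}/(k-1)!) where N is the nilpotent superdiagonal part.

Assembling the blocks and conjugating back gives the entries of e^{tA} as shown above.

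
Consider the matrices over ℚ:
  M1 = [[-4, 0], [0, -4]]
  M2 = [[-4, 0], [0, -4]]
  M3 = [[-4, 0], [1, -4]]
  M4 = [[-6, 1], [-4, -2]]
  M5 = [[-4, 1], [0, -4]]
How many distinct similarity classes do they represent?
2 classes: {M1, M2}, {M3, M4, M5}

Characteristic polynomials: χ_{M1} = (x + 4)^2, χ_{M2} = (x + 4)^2, χ_{M3} = (x + 4)^2, χ_{M4} = (x + 4)^2, χ_{M5} = (x + 4)^2.

{M1, M2}: invariant factors x + 4, x + 4.

{M3, M4, M5}: invariant factors (x + 4)^2.

Matrices are similar if and only if their invariant-factor lists agree; the partition into similarity classes is {M1, M2}, {M3, M4, M5}.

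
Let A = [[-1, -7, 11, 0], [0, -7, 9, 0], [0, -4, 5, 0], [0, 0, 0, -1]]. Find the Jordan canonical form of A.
J = [[-1, 1, 0, 0], [0, -1, 1, 0], [0, 0, -1, 0], [0, 0, 0, -1]]

The characteristic polynomial is det(xI - A) = (x + 1)^4, so the eigenvalues are -1 (algebraic multiplicity 4).

For λ = -1: rank(A + I) = 2, rank((A + I)^2) = 1, rank((A + I)^3) = 0. The eigenspace has dimension 4 - 2 = 2, so there are 2 Jordan blocks; the rank sequence gives block sizes [3, 1].

Assembling the blocks gives the Jordan form J above.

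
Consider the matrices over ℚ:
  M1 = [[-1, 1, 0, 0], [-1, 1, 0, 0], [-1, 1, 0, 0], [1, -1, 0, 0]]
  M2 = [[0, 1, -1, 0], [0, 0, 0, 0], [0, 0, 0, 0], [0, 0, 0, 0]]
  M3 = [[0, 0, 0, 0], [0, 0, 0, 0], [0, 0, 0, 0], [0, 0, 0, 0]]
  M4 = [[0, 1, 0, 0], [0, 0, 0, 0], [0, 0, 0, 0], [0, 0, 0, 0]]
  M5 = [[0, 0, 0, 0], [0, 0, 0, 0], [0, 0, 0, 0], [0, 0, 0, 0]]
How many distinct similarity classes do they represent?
Characteristic polynomials: χ_{M1} = x^4, χ_{M2} = x^4, χ_{M3} = x^4, χ_{M4} = x^4, χ_{M5} = x^4.

{M1, M2, M4}: invariant factors x, x, x^2.

{M3, M5}: invariant factors x, x, x, x.

Matrices are similar if and only if their invariant-factor lists agree; the partition into similarity classes is {M1, M2, M4}, {M3, M5}.

2 classes: {M1, M2, M4}, {M3, M5}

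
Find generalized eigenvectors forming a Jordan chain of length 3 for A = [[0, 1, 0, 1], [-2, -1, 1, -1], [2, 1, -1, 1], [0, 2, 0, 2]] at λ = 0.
v_1 = [[0, 0, 1, 0]]^T, v_2 = [[0, 1, -1, 0]]^T, v_3 = [[1, -2, 2, 2]]^T

We seek v_1 ∈ ker(A^3) \ ker(A^2), then set v_{i+1} = A v_i.

One such chain is v_1 = [[0, 0, 1, 0]]^T, v_2 = [[0, 1, -1, 0]]^T, v_3 = [[1, -2, 2, 2]]^T. Check: A v_3 = [[0, 0, 0, 0]]^T = 0.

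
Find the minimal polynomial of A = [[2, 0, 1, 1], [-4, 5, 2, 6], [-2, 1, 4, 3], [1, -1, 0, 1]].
The characteristic polynomial factors as (x - 3)^4. The minimal polynomial is ∏(x - λ)^{k_λ} where k_λ is the size of the largest Jordan block at λ.

For λ = 3: rank(A - 3I) = 2, and the largest Jordan block has size 3 (the smallest k with rank((A - 3I)^k) = rank((A - 3I)^(k+1))).

So m_A(x) = (x - 3)^3.

m_A(x) = (x - 3)^3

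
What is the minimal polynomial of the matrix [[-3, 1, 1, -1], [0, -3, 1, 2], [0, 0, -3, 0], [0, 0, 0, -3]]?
The characteristic polynomial factors as (x + 3)^4. The minimal polynomial is ∏(x - λ)^{k_λ} where k_λ is the size of the largest Jordan block at λ.

For λ = -3: rank(A + 3I) = 2, and the largest Jordan block has size 3 (the smallest k with rank((A + 3I)^k) = rank((A + 3I)^(k+1))).

So m_A(x) = (x + 3)^3.

m_A(x) = (x + 3)^3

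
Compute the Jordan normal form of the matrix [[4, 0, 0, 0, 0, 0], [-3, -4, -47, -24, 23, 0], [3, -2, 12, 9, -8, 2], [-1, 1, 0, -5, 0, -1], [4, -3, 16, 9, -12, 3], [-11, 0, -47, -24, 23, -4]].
J = [[-5, 0, 0, 0, 0, 0], [0, -4, 1, 0, 0, 0], [0, 0, -4, 1, 0, 0], [0, 0, 0, -4, 0, 0], [0, 0, 0, 0, 4, 1], [0, 0, 0, 0, 0, 4]]

The characteristic polynomial is det(xI - A) = (x - 4)^2(x + 4)^3(x + 5), so the eigenvalues are -5 (algebraic multiplicity 1), -4 (algebraic multiplicity 3), 4 (algebraic multiplicity 2).

For λ = -5: algebraic multiplicity 1 gives one 1×1 block.

For λ = -4: rank(A + 4I) = 5, rank((A + 4I)^2) = 4, rank((A + 4I)^3) = 3. The eigenspace has dimension 6 - 5 = 1, so there is 1 Jordan block; the rank sequence gives block sizes [3].

For λ = 4: rank(A - 4I) = 5, rank((A - 4I)^2) = 4. The eigenspace has dimension 6 - 5 = 1, so there is 1 Jordan block; the rank sequence gives block sizes [2].

Assembling the blocks gives the Jordan form J above.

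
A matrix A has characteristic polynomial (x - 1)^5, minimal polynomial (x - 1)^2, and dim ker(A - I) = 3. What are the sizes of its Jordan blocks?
λ = 1: algebraic multiplicity 5 (exponent in χ_A), largest block size 2 (exponent in m_A), 3 blocks (geometric multiplicity). These force block sizes [2, 2, 1].

Jordan blocks: (1, 2), (1, 2), (1, 1)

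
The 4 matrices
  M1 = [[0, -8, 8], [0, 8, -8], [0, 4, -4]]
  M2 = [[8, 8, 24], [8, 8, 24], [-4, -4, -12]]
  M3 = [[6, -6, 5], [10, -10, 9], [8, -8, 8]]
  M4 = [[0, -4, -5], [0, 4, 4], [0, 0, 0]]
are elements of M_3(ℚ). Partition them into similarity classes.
Characteristic polynomials: χ_{M1} = x^2(x - 4), χ_{M2} = x^2(x - 4), χ_{M3} = x^2(x - 4), χ_{M4} = x^2(x - 4).

{M1, M2}: invariant factors x, x(x - 4).

{M3, M4}: invariant factors x^2(x - 4).

Matrices are similar if and only if their invariant-factor lists agree; the partition into similarity classes is {M1, M2}, {M3, M4}.

2 classes: {M1, M2}, {M3, M4}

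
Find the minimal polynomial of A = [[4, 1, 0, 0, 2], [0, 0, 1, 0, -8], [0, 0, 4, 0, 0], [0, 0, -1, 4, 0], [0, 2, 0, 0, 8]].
The characteristic polynomial factors as (x - 4)^5. The minimal polynomial is ∏(x - λ)^{k_λ} where k_λ is the size of the largest Jordan block at λ.

For λ = 4: rank(A - 4I) = 2, and the largest Jordan block has size 3 (the smallest k with rank((A - 4I)^k) = rank((A - 4I)^(k+1))).

So m_A(x) = (x - 4)^3.

m_A(x) = (x - 4)^3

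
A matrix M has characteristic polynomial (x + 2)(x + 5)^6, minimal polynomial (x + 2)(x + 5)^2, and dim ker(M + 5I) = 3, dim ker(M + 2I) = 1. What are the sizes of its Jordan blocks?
λ = -5: algebraic multiplicity 6 (exponent in χ_M), largest block size 2 (exponent in m_M), 3 blocks (geometric multiplicity). These force block sizes [2, 2, 2].
λ = -2: algebraic multiplicity 1 (exponent in χ_M), largest block size 1 (exponent in m_M), 1 block (geometric multiplicity). This forces block sizes [1].

Jordan blocks: (-5, 2), (-5, 2), (-5, 2), (-2, 1)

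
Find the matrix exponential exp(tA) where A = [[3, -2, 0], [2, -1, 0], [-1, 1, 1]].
e^{tA} = [[(2*t + 1)*e^{t}, -2*t*e^{t}, 0], [2*t*e^{t}, (1 - 2*t)*e^{t}, 0], [-t*e^{t}, t*e^{t}, e^{t}]]

A has Jordan form J = [[1, 1, 0], [0, 1, 0], [0, 0, 1]] with A = PJP^{-1}, so e^{tA} = P e^{tJ} P^{-1}.

For a Jordan block J_k(λ), e^{tJ_k(λ)} = e^{λt} · (I + tN + t^2 N^2/2! + ... + t^{k-1} N^{k-1}/(k-1)!) where N is the nilpotent superdiagonal part.

Assembling the blocks and conjugating back gives the entries of e^{tA} as shown above.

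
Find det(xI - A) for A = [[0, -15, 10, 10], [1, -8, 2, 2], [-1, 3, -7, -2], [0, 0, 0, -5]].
χ_A(x) = (x + 5)^4

xI - A = [[x, 15, -10, -10], [-1, x + 8, -2, -2], [1, -3, x + 7, 2], [0, 0, 0, x + 5]].

Expanding det(xI - A) along the first row:
det(xI - A) = + (x)·det([[x + 8, -2, -2], [-3, x + 7, 2], [0, 0, x + 5]]) - (15)·det([[-1, -2, -2], [1, x + 7, 2], [0, 0, x + 5]]) + (-10)·det([[-1, x + 8, -2], [1, -3, 2], [0, 0, x + 5]]) - (-10)·det([[-1, x + 8, -2], [1, -3, x + 7], [0, 0, 0]]).

Evaluating gives χ_A(x) = x^4 + 20x^3 + 150x^2 + 500x + 625 = (x + 5)^4.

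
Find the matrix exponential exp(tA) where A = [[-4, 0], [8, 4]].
e^{tA} = [[e^{-4*t}, 0], [2*sinh(4*t), e^{4*t}]]

A has Jordan form J = [[-4, 0], [0, 4]] with A = PJP^{-1}, so e^{tA} = P e^{tJ} P^{-1}.

For a Jordan block J_k(λ), e^{tJ_k(λ)} = e^{λt} · (I + tN + t^2 N^2/2! + ... + t^{k-1} N^{k-1}/(k-1)!) where N is the nilpotent superdiagonal part.

Assembling the blocks and conjugating back gives the entries of e^{tA} as shown above.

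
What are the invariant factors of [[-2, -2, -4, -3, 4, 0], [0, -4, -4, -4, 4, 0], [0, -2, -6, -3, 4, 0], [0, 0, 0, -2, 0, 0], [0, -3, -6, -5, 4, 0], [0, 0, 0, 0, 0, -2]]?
x + 2, x + 2, (x + 2)^2, (x + 2)^2

The Jordan structure of A has elementary divisors (x + 2)^2, (x + 2)^2, (x + 2), (x + 2). Arranging the block sizes at each eigenvalue in decreasing order and taking row products gives the invariant factors.

Invariant factors (smallest first, each dividing the next): x + 2, x + 2, (x + 2)^2, (x + 2)^2.

Check: the last factor (x + 2)^2 is the minimal polynomial, and the product (x + 2)^6 is the characteristic polynomial.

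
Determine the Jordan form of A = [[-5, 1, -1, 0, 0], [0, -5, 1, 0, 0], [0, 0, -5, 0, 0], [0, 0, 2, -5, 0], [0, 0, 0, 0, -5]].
The characteristic polynomial is det(xI - A) = (x + 5)^5, so the eigenvalues are -5 (algebraic multiplicity 5).

For λ = -5: rank(A + 5I) = 2, rank((A + 5I)^2) = 1, rank((A + 5I)^3) = 0. The eigenspace has dimension 5 - 2 = 3, so there are 3 Jordan blocks; the rank sequence gives block sizes [3, 1, 1].

Assembling the blocks gives the Jordan form J above.

J = [[-5, 1, 0, 0, 0], [0, -5, 1, 0, 0], [0, 0, -5, 0, 0], [0, 0, 0, -5, 0], [0, 0, 0, 0, -5]]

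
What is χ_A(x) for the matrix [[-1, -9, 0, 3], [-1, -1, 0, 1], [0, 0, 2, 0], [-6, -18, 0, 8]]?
xI - A = [[x + 1, 9, 0, -3], [1, x + 1, 0, -1], [0, 0, x - 2, 0], [6, 18, 0, x - 8]].

Expanding det(xI - A) along the first row:
det(xI - A) = + (x + 1)·det([[x + 1, 0, -1], [0, x - 2, 0], [18, 0, x - 8]]) - (9)·det([[1, 0, -1], [0, x - 2, 0], [6, 0, x - 8]]) + (0)·det([[1, x + 1, -1], [0, 0, 0], [6, 18, x - 8]]) - (-3)·det([[1, x + 1, 0], [0, 0, x - 2], [6, 18, 0]]).

Evaluating gives χ_A(x) = x^4 - 8x^3 + 24x^2 - 32x + 16 = (x - 2)^4.

χ_A(x) = (x - 2)^4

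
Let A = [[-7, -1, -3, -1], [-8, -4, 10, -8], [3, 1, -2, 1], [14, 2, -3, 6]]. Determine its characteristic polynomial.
xI - A = [[x + 7, 1, 3, 1], [8, x + 4, -10, 8], [-3, -1, x + 2, -1], [-14, -2, 3, x - 6]].

Expanding det(xI - A) along the first row:
det(xI - A) = + (x + 7)·det([[x + 4, -10, 8], [-1, x + 2, -1], [-2, 3, x - 6]]) - (1)·det([[8, -10, 8], [-3, x + 2, -1], [-14, 3, x - 6]]) + (3)·det([[8, x + 4, 8], [-3, -1, -1], [-14, -2, x - 6]]) - (1)·det([[8, x + 4, -10], [-3, -1, x + 2], [-14, -2, 3]]).

Evaluating gives χ_A(x) = x^4 + 7x^3 - 4x^2 - 112x - 192 = (x - 4)(x + 3)(x + 4)^2.

χ_A(x) = (x - 4)(x + 3)(x + 4)^2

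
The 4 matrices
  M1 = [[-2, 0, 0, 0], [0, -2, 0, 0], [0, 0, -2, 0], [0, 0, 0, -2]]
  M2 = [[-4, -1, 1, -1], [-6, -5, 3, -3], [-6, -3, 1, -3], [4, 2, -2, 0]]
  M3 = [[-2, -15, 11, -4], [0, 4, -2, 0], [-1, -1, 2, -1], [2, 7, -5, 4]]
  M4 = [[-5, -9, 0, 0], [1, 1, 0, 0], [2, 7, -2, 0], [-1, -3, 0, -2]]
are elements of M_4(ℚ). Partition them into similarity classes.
4 classes: {M1}, {M2}, {M3}, {M4}

Characteristic polynomials: χ_{M1} = (x + 2)^4, χ_{M2} = (x + 2)^4, χ_{M3} = (x - 2)^4, χ_{M4} = (x + 2)^4.

{M1}: invariant factors x + 2, x + 2, x + 2, x + 2.

{M2}: invariant factors x + 2, x + 2, (x + 2)^2.

{M3}: invariant factors x - 2, (x - 2)^3.

{M4}: invariant factors x + 2, (x + 2)^3.

Matrices are similar if and only if their invariant-factor lists agree; the partition into similarity classes is {M1}, {M2}, {M3}, {M4}.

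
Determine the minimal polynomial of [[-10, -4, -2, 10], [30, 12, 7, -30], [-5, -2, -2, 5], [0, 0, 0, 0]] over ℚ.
The characteristic polynomial factors as x^4. The minimal polynomial is ∏(x - λ)^{k_λ} where k_λ is the size of the largest Jordan block at λ.

For λ = 0: rank(A) = 2, and the largest Jordan block has size 3 (the smallest k with rank(A^k) = rank(A^(k+1))).

So m_A(x) = x^3.

m_A(x) = x^3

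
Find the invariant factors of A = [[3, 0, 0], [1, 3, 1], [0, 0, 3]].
The Jordan structure of A has elementary divisors (x - 3)^2, (x - 3). Arranging the block sizes at each eigenvalue in decreasing order and taking row products gives the invariant factors.

Invariant factors (smallest first, each dividing the next): x - 3, (x - 3)^2.

Check: the last factor (x - 3)^2 is the minimal polynomial, and the product (x - 3)^3 is the characteristic polynomial.

x - 3, (x - 3)^2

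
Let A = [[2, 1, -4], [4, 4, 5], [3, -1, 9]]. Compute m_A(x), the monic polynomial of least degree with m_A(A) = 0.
The characteristic polynomial factors as (x - 5)^3. The minimal polynomial is ∏(x - λ)^{k_λ} where k_λ is the size of the largest Jordan block at λ.

For λ = 5: rank(A - 5I) = 2, and the largest Jordan block has size 3 (the smallest k with rank((A - 5I)^k) = rank((A - 5I)^(k+1))).

So m_A(x) = (x - 5)^3.

m_A(x) = (x - 5)^3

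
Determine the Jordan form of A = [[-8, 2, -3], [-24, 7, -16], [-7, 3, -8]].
The characteristic polynomial is det(xI - A) = (x + 3)^3, so the eigenvalues are -3 (algebraic multiplicity 3).

For λ = -3: rank(A + 3I) = 2, rank((A + 3I)^2) = 1, rank((A + 3I)^3) = 0. The eigenspace has dimension 3 - 2 = 1, so there is 1 Jordan block; the rank sequence gives block sizes [3].

Assembling the blocks gives the Jordan form J above.

J = [[-3, 1, 0], [0, -3, 1], [0, 0, -3]]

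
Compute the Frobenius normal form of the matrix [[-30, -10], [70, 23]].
R = [[0, -10], [1, -7]]

The invariant factors of A (the non-unit diagonal entries of the Smith normal form of xI - A over ℚ[x]) are (x + 2)(x + 5), each dividing the next. The characteristic polynomial is their product, (x + 2)(x + 5).

The rational canonical form is the block-diagonal matrix of companion matrices C(f_i):
R = [[0, -10], [1, -7]].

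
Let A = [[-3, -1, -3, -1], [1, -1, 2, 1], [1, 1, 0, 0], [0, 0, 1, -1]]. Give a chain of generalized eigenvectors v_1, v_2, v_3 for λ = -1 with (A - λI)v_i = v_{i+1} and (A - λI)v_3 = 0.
v_1 = [[1, 0, 0, -1]]^T, v_2 = [[-1, 0, 1, 0]]^T, v_3 = [[-1, 1, 0, 1]]^T

We seek v_1 ∈ ker((A + I)^3) \ ker((A + I)^2), then set v_{i+1} = (A + I) v_i.

One such chain is v_1 = [[1, 0, 0, -1]]^T, v_2 = [[-1, 0, 1, 0]]^T, v_3 = [[-1, 1, 0, 1]]^T. Check: (A + I) v_3 = [[0, 0, 0, 0]]^T = 0.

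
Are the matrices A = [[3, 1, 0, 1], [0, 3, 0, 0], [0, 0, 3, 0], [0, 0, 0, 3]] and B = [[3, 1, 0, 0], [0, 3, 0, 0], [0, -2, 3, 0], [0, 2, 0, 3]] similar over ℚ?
Yes.

Two matrices over a field are similar if and only if they have the same invariant factors.

Both A and B have characteristic polynomial (x - 3)^4 and minimal polynomial (x - 3)^2. Computing further, both have invariant factors x - 3, x - 3, (x - 3)^2. Hence A and B are similar.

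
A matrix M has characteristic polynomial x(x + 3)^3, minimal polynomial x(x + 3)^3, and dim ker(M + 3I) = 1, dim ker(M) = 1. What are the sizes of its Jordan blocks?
Jordan blocks: (-3, 3), (0, 1)

λ = -3: algebraic multiplicity 3 (exponent in χ_M), largest block size 3 (exponent in m_M), 1 block (geometric multiplicity). This forces block sizes [3].
λ = 0: algebraic multiplicity 1 (exponent in χ_M), largest block size 1 (exponent in m_M), 1 block (geometric multiplicity). This forces block sizes [1].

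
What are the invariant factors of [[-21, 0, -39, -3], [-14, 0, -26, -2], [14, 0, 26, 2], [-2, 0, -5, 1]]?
x, x(x - 3)^2

The Jordan structure of A has elementary divisors x, x, (x - 3)^2. Arranging the block sizes at each eigenvalue in decreasing order and taking row products gives the invariant factors.

Invariant factors (smallest first, each dividing the next): x, x(x - 3)^2.

Check: the last factor x(x - 3)^2 is the minimal polynomial, and the product x^2(x - 3)^2 is the characteristic polynomial.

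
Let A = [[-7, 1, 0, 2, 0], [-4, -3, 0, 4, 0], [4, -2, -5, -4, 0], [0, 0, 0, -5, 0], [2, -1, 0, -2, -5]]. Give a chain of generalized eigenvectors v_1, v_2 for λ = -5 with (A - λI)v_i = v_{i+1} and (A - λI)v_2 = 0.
v_1 = [[0, 1, 1, 0, 0]]^T, v_2 = [[1, 2, -2, 0, -1]]^T

We seek v_1 ∈ ker((A + 5I)^2) \ ker(A + 5I), then set v_{i+1} = (A + 5I) v_i.

One such chain is v_1 = [[0, 1, 1, 0, 0]]^T, v_2 = [[1, 2, -2, 0, -1]]^T. Check: (A + 5I) v_2 = [[0, 0, 0, 0, 0]]^T = 0.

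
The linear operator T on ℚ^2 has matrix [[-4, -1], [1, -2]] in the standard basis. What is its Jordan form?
J = [[-3, 1], [0, -3]]

The characteristic polynomial is det(xI - A) = (x + 3)^2, so the eigenvalues are -3 (algebraic multiplicity 2).

For λ = -3: rank(A + 3I) = 1, rank((A + 3I)^2) = 0. The eigenspace has dimension 2 - 1 = 1, so there is 1 Jordan block; the rank sequence gives block sizes [2].

Assembling the blocks gives the Jordan form J above.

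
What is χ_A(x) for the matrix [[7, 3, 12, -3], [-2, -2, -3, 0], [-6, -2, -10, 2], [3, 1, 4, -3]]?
xI - A = [[x - 7, -3, -12, 3], [2, x + 2, 3, 0], [6, 2, x + 10, -2], [-3, -1, -4, x + 3]].

Expanding det(xI - A) along the first row:
det(xI - A) = + (x - 7)·det([[x + 2, 3, 0], [2, x + 10, -2], [-1, -4, x + 3]]) - (-3)·det([[2, 3, 0], [6, x + 10, -2], [-3, -4, x + 3]]) + (-12)·det([[2, x + 2, 0], [6, 2, -2], [-3, -1, x + 3]]) - (3)·det([[2, x + 2, 3], [6, 2, x + 10], [-3, -1, -4]]).

Evaluating gives χ_A(x) = x^4 + 8x^3 + 24x^2 + 32x + 16 = (x + 2)^4.

χ_A(x) = (x + 2)^4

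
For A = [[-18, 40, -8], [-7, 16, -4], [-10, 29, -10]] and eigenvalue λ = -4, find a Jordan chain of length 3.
v_1 = [[1, 0, -2]]^T, v_2 = [[2, 1, 2]]^T, v_3 = [[-4, -2, -3]]^T

We seek v_1 ∈ ker((A + 4I)^3) \ ker((A + 4I)^2), then set v_{i+1} = (A + 4I) v_i.

One such chain is v_1 = [[1, 0, -2]]^T, v_2 = [[2, 1, 2]]^T, v_3 = [[-4, -2, -3]]^T. Check: (A + 4I) v_3 = [[0, 0, 0]]^T = 0.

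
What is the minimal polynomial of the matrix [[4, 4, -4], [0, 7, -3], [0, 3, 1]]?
The characteristic polynomial factors as (x - 4)^3. The minimal polynomial is ∏(x - λ)^{k_λ} where k_λ is the size of the largest Jordan block at λ.

For λ = 4: rank(A - 4I) = 1, and the largest Jordan block has size 2 (the smallest k with rank((A - 4I)^k) = rank((A - 4I)^(k+1))).

So m_A(x) = (x - 4)^2.

m_A(x) = (x - 4)^2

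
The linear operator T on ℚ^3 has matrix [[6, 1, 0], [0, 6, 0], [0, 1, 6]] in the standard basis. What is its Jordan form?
J = [[6, 1, 0], [0, 6, 0], [0, 0, 6]]

The characteristic polynomial is det(xI - A) = (x - 6)^3, so the eigenvalues are 6 (algebraic multiplicity 3).

For λ = 6: rank(A - 6I) = 1, rank((A - 6I)^2) = 0. The eigenspace has dimension 3 - 1 = 2, so there are 2 Jordan blocks; the rank sequence gives block sizes [2, 1].

Assembling the blocks gives the Jordan form J above.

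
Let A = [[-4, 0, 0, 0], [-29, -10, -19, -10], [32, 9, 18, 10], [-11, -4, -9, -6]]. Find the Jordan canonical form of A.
The characteristic polynomial is det(xI - A) = (x - 4)(x + 1)^2(x + 4), so the eigenvalues are -4 (algebraic multiplicity 1), -1 (algebraic multiplicity 2), 4 (algebraic multiplicity 1).

For λ = -4: algebraic multiplicity 1 gives one 1×1 block.

For λ = -1: rank(A + I) = 3, rank((A + I)^2) = 2. The eigenspace has dimension 4 - 3 = 1, so there is 1 Jordan block; the rank sequence gives block sizes [2].

For λ = 4: algebraic multiplicity 1 gives one 1×1 block.

Assembling the blocks gives the Jordan form J above.

J = [[-4, 0, 0, 0], [0, -1, 1, 0], [0, 0, -1, 0], [0, 0, 0, 4]]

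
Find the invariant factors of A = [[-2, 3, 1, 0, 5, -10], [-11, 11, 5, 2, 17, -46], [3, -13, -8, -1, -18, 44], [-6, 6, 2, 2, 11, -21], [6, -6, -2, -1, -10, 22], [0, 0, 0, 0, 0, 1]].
(x - 1)^3(x + 3)^3

The Jordan structure of A has elementary divisors (x + 3)^3, (x - 1)^3. Arranging the block sizes at each eigenvalue in decreasing order and taking row products gives the invariant factors.

Invariant factors (smallest first, each dividing the next): (x - 1)^3(x + 3)^3.

Check: the last factor (x - 1)^3(x + 3)^3 is the minimal polynomial, and the product (x - 1)^3(x + 3)^3 is the characteristic polynomial.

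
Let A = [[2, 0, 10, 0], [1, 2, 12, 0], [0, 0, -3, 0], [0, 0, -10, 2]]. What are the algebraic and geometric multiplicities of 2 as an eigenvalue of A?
algebraic multiplicity 3, geometric multiplicity 2

The characteristic polynomial is (x - 2)^3(x + 3), so the factor x - 2 appears with exponent 3: the algebraic multiplicity is 3.

rank(A - 2I) = 2, so the eigenspace has dimension 4 - 2 = 2: the geometric multiplicity is 2.

Since 2 < 3, A is not diagonalizable.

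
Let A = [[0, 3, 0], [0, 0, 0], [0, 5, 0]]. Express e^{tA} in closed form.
A has Jordan form J = [[0, 1, 0], [0, 0, 0], [0, 0, 0]] with A = PJP^{-1}, so e^{tA} = P e^{tJ} P^{-1}.

For a Jordan block J_k(λ), e^{tJ_k(λ)} = e^{λt} · (I + tN + t^2 N^2/2! + ... + t^{k-1} N^{k-1}/(k-1)!) where N is the nilpotent superdiagonal part.

Assembling the blocks and conjugating back gives the entries of e^{tA} as shown above.

e^{tA} = [[1, 3*t, 0], [0, 1, 0], [0, 5*t, 1]]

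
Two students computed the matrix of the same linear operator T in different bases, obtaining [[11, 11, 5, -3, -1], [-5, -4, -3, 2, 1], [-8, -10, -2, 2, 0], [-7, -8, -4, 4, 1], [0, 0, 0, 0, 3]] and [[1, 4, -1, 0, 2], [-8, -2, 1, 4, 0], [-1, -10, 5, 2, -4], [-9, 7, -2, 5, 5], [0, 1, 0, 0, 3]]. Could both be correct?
Two matrices over a field are similar if and only if they have the same invariant factors.

Both A and B have characteristic polynomial (x - 3)^2(x - 2)^3 and minimal polynomial (x - 3)^2(x - 2)^3. Computing further, both have invariant factors (x - 3)^2(x - 2)^3. Hence A and B are similar.

Yes.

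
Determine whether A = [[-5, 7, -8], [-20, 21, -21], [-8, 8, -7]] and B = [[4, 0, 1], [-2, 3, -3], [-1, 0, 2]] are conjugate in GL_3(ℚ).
Two matrices over a field are similar if and only if they have the same invariant factors.

Both A and B have characteristic polynomial (x - 3)^3 and minimal polynomial (x - 3)^3. Computing further, both have invariant factors (x - 3)^3. Hence A and B are similar.

Yes.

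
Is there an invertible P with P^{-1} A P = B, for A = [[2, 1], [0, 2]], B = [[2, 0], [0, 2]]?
No.

Both have characteristic polynomial (x - 2)^2, but the minimal polynomial of A is (x - 2)^2 while the minimal polynomial of B is x - 2. The minimal polynomial is a similarity invariant, so A and B are not similar.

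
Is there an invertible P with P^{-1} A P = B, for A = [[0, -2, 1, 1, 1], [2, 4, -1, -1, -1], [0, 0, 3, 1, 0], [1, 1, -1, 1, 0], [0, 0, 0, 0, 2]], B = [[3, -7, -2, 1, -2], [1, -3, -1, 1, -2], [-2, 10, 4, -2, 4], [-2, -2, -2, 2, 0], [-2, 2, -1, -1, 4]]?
Yes.

Two matrices over a field are similar if and only if they have the same invariant factors.

Both A and B have characteristic polynomial (x - 2)^5 and minimal polynomial (x - 2)^3. Computing further, both have invariant factors (x - 2)^2, (x - 2)^3. Hence A and B are similar.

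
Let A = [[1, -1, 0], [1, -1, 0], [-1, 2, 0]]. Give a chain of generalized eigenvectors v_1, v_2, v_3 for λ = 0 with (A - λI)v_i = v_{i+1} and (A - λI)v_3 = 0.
We seek v_1 ∈ ker(A^3) \ ker(A^2), then set v_{i+1} = A v_i.

One such chain is v_1 = [[1, 0, -3]]^T, v_2 = [[1, 1, -1]]^T, v_3 = [[0, 0, 1]]^T. Check: A v_3 = [[0, 0, 0]]^T = 0.

v_1 = [[1, 0, -3]]^T, v_2 = [[1, 1, -1]]^T, v_3 = [[0, 0, 1]]^T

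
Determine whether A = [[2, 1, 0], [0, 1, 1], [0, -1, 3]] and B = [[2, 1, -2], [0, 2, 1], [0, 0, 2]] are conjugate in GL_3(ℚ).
Yes.

Two matrices over a field are similar if and only if they have the same invariant factors.

Both A and B have characteristic polynomial (x - 2)^3 and minimal polynomial (x - 2)^3. Computing further, both have invariant factors (x - 2)^3. Hence A and B are similar.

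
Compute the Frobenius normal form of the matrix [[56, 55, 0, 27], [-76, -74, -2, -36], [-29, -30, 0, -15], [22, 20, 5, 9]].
The invariant factors of A (the non-unit diagonal entries of the Smith normal form of xI - A over ℚ[x]) are x(x - 1)(x + 5)^2, each dividing the next. The characteristic polynomial is their product, x(x - 1)(x + 5)^2.

The rational canonical form is the block-diagonal matrix of companion matrices C(f_i):
R = [[0, 0, 0, 0], [1, 0, 0, 25], [0, 1, 0, -15], [0, 0, 1, -9]].

R = [[0, 0, 0, 0], [1, 0, 0, 25], [0, 1, 0, -15], [0, 0, 1, -9]]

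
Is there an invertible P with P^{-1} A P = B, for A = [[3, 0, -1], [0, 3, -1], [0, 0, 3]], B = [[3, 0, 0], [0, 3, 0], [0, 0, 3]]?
No.

Both have characteristic polynomial (x - 3)^3, but the minimal polynomial of A is (x - 3)^2 while the minimal polynomial of B is x - 3. The minimal polynomial is a similarity invariant, so A and B are not similar.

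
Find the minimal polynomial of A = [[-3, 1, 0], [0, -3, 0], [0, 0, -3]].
The characteristic polynomial factors as (x + 3)^3. The minimal polynomial is ∏(x - λ)^{k_λ} where k_λ is the size of the largest Jordan block at λ.

For λ = -3: rank(A + 3I) = 1, and the largest Jordan block has size 2 (the smallest k with rank((A + 3I)^k) = rank((A + 3I)^(k+1))).

So m_A(x) = (x + 3)^2.

m_A(x) = (x + 3)^2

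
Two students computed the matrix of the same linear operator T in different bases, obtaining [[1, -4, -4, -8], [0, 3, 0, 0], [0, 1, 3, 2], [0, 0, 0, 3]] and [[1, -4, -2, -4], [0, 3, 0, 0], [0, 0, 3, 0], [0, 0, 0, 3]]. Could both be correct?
Both have characteristic polynomial (x - 3)^3(x - 1), but the minimal polynomial of A is (x - 3)^2(x - 1) while the minimal polynomial of B is (x - 3)(x - 1). The minimal polynomial is a similarity invariant, so A and B are not similar.

No.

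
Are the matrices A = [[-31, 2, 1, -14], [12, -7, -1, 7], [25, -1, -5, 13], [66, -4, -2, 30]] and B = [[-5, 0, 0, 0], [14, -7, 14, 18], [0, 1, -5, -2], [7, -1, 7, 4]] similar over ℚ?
No.

Both have characteristic polynomial (x - 2)(x + 5)^3, but the minimal polynomial of A is (x - 2)(x + 5)^3 while the minimal polynomial of B is (x - 2)(x + 5)^2. The minimal polynomial is a similarity invariant, so A and B are not similar.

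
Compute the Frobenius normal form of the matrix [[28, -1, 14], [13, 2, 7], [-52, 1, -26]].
The invariant factors of A (the non-unit diagonal entries of the Smith normal form of xI - A over ℚ[x]) are (x - 2)(x^2 - 2x + 6), each dividing the next. The characteristic polynomial is their product, (x - 2)(x^2 - 2x + 6).

The rational canonical form is the block-diagonal matrix of companion matrices C(f_i):
R = [[0, 0, 12], [1, 0, -10], [0, 1, 4]].

Note the characteristic polynomial does not split into linear factors over ℚ, so A has no Jordan form over ℚ; the rational canonical form exists over any field.

R = [[0, 0, 12], [1, 0, -10], [0, 1, 4]]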